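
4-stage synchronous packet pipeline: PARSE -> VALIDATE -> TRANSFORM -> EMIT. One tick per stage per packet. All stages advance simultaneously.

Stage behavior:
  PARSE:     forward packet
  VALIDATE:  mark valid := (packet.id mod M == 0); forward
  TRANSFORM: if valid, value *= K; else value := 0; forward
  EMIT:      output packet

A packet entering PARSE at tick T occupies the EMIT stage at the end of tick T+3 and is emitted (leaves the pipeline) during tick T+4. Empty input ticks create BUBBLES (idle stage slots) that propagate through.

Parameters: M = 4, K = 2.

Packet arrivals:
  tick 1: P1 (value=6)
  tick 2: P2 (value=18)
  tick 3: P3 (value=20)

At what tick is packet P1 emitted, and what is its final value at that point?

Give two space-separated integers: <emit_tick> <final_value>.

Answer: 5 0

Derivation:
Tick 1: [PARSE:P1(v=6,ok=F), VALIDATE:-, TRANSFORM:-, EMIT:-] out:-; in:P1
Tick 2: [PARSE:P2(v=18,ok=F), VALIDATE:P1(v=6,ok=F), TRANSFORM:-, EMIT:-] out:-; in:P2
Tick 3: [PARSE:P3(v=20,ok=F), VALIDATE:P2(v=18,ok=F), TRANSFORM:P1(v=0,ok=F), EMIT:-] out:-; in:P3
Tick 4: [PARSE:-, VALIDATE:P3(v=20,ok=F), TRANSFORM:P2(v=0,ok=F), EMIT:P1(v=0,ok=F)] out:-; in:-
Tick 5: [PARSE:-, VALIDATE:-, TRANSFORM:P3(v=0,ok=F), EMIT:P2(v=0,ok=F)] out:P1(v=0); in:-
Tick 6: [PARSE:-, VALIDATE:-, TRANSFORM:-, EMIT:P3(v=0,ok=F)] out:P2(v=0); in:-
Tick 7: [PARSE:-, VALIDATE:-, TRANSFORM:-, EMIT:-] out:P3(v=0); in:-
P1: arrives tick 1, valid=False (id=1, id%4=1), emit tick 5, final value 0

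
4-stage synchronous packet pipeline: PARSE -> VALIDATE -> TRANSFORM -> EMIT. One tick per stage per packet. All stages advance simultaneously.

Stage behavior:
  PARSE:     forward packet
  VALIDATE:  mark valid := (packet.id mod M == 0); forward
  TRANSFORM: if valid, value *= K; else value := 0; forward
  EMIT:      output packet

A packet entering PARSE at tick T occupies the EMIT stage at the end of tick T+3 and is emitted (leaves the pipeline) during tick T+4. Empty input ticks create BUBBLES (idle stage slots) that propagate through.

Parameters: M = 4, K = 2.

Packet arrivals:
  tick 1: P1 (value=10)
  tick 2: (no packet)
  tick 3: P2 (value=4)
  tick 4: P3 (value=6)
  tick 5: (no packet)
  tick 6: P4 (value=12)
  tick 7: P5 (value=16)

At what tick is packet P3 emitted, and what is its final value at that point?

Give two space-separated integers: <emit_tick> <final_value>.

Tick 1: [PARSE:P1(v=10,ok=F), VALIDATE:-, TRANSFORM:-, EMIT:-] out:-; in:P1
Tick 2: [PARSE:-, VALIDATE:P1(v=10,ok=F), TRANSFORM:-, EMIT:-] out:-; in:-
Tick 3: [PARSE:P2(v=4,ok=F), VALIDATE:-, TRANSFORM:P1(v=0,ok=F), EMIT:-] out:-; in:P2
Tick 4: [PARSE:P3(v=6,ok=F), VALIDATE:P2(v=4,ok=F), TRANSFORM:-, EMIT:P1(v=0,ok=F)] out:-; in:P3
Tick 5: [PARSE:-, VALIDATE:P3(v=6,ok=F), TRANSFORM:P2(v=0,ok=F), EMIT:-] out:P1(v=0); in:-
Tick 6: [PARSE:P4(v=12,ok=F), VALIDATE:-, TRANSFORM:P3(v=0,ok=F), EMIT:P2(v=0,ok=F)] out:-; in:P4
Tick 7: [PARSE:P5(v=16,ok=F), VALIDATE:P4(v=12,ok=T), TRANSFORM:-, EMIT:P3(v=0,ok=F)] out:P2(v=0); in:P5
Tick 8: [PARSE:-, VALIDATE:P5(v=16,ok=F), TRANSFORM:P4(v=24,ok=T), EMIT:-] out:P3(v=0); in:-
Tick 9: [PARSE:-, VALIDATE:-, TRANSFORM:P5(v=0,ok=F), EMIT:P4(v=24,ok=T)] out:-; in:-
Tick 10: [PARSE:-, VALIDATE:-, TRANSFORM:-, EMIT:P5(v=0,ok=F)] out:P4(v=24); in:-
Tick 11: [PARSE:-, VALIDATE:-, TRANSFORM:-, EMIT:-] out:P5(v=0); in:-
P3: arrives tick 4, valid=False (id=3, id%4=3), emit tick 8, final value 0

Answer: 8 0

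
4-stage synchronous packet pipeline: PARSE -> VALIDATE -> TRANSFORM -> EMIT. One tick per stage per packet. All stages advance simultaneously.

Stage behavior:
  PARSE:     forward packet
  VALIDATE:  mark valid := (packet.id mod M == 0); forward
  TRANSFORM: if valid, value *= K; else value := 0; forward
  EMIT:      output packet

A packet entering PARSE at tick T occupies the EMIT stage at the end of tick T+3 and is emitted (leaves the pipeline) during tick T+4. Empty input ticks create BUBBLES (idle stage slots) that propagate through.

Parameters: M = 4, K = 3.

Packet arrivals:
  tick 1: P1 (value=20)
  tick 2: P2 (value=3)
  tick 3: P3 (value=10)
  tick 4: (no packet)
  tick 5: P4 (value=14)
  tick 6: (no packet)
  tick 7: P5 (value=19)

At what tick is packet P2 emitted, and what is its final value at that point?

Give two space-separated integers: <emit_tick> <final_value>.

Tick 1: [PARSE:P1(v=20,ok=F), VALIDATE:-, TRANSFORM:-, EMIT:-] out:-; in:P1
Tick 2: [PARSE:P2(v=3,ok=F), VALIDATE:P1(v=20,ok=F), TRANSFORM:-, EMIT:-] out:-; in:P2
Tick 3: [PARSE:P3(v=10,ok=F), VALIDATE:P2(v=3,ok=F), TRANSFORM:P1(v=0,ok=F), EMIT:-] out:-; in:P3
Tick 4: [PARSE:-, VALIDATE:P3(v=10,ok=F), TRANSFORM:P2(v=0,ok=F), EMIT:P1(v=0,ok=F)] out:-; in:-
Tick 5: [PARSE:P4(v=14,ok=F), VALIDATE:-, TRANSFORM:P3(v=0,ok=F), EMIT:P2(v=0,ok=F)] out:P1(v=0); in:P4
Tick 6: [PARSE:-, VALIDATE:P4(v=14,ok=T), TRANSFORM:-, EMIT:P3(v=0,ok=F)] out:P2(v=0); in:-
Tick 7: [PARSE:P5(v=19,ok=F), VALIDATE:-, TRANSFORM:P4(v=42,ok=T), EMIT:-] out:P3(v=0); in:P5
Tick 8: [PARSE:-, VALIDATE:P5(v=19,ok=F), TRANSFORM:-, EMIT:P4(v=42,ok=T)] out:-; in:-
Tick 9: [PARSE:-, VALIDATE:-, TRANSFORM:P5(v=0,ok=F), EMIT:-] out:P4(v=42); in:-
Tick 10: [PARSE:-, VALIDATE:-, TRANSFORM:-, EMIT:P5(v=0,ok=F)] out:-; in:-
Tick 11: [PARSE:-, VALIDATE:-, TRANSFORM:-, EMIT:-] out:P5(v=0); in:-
P2: arrives tick 2, valid=False (id=2, id%4=2), emit tick 6, final value 0

Answer: 6 0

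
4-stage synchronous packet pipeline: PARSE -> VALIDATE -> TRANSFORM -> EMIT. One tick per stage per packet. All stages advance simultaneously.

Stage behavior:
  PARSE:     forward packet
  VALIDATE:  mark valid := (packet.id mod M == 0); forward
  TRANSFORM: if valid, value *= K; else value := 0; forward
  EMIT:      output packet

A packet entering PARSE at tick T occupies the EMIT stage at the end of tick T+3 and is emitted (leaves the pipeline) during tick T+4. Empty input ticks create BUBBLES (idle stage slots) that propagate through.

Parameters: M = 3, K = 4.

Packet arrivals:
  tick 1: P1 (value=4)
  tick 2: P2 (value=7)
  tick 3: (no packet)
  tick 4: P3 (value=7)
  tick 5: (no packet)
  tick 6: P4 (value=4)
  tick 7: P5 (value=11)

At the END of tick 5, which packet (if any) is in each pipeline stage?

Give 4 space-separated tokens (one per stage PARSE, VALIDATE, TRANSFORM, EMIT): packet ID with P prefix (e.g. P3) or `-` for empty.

Tick 1: [PARSE:P1(v=4,ok=F), VALIDATE:-, TRANSFORM:-, EMIT:-] out:-; in:P1
Tick 2: [PARSE:P2(v=7,ok=F), VALIDATE:P1(v=4,ok=F), TRANSFORM:-, EMIT:-] out:-; in:P2
Tick 3: [PARSE:-, VALIDATE:P2(v=7,ok=F), TRANSFORM:P1(v=0,ok=F), EMIT:-] out:-; in:-
Tick 4: [PARSE:P3(v=7,ok=F), VALIDATE:-, TRANSFORM:P2(v=0,ok=F), EMIT:P1(v=0,ok=F)] out:-; in:P3
Tick 5: [PARSE:-, VALIDATE:P3(v=7,ok=T), TRANSFORM:-, EMIT:P2(v=0,ok=F)] out:P1(v=0); in:-
At end of tick 5: ['-', 'P3', '-', 'P2']

Answer: - P3 - P2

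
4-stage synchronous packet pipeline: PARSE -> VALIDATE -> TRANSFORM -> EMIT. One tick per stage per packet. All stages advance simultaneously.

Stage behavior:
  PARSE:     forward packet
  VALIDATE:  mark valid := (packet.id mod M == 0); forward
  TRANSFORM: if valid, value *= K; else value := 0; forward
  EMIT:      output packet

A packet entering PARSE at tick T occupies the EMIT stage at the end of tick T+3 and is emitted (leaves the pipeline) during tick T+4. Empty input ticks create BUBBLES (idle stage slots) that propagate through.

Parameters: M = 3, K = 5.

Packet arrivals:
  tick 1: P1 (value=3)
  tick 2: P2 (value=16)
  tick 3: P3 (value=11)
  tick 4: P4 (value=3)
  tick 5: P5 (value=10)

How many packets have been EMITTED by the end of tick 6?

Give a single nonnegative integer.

Tick 1: [PARSE:P1(v=3,ok=F), VALIDATE:-, TRANSFORM:-, EMIT:-] out:-; in:P1
Tick 2: [PARSE:P2(v=16,ok=F), VALIDATE:P1(v=3,ok=F), TRANSFORM:-, EMIT:-] out:-; in:P2
Tick 3: [PARSE:P3(v=11,ok=F), VALIDATE:P2(v=16,ok=F), TRANSFORM:P1(v=0,ok=F), EMIT:-] out:-; in:P3
Tick 4: [PARSE:P4(v=3,ok=F), VALIDATE:P3(v=11,ok=T), TRANSFORM:P2(v=0,ok=F), EMIT:P1(v=0,ok=F)] out:-; in:P4
Tick 5: [PARSE:P5(v=10,ok=F), VALIDATE:P4(v=3,ok=F), TRANSFORM:P3(v=55,ok=T), EMIT:P2(v=0,ok=F)] out:P1(v=0); in:P5
Tick 6: [PARSE:-, VALIDATE:P5(v=10,ok=F), TRANSFORM:P4(v=0,ok=F), EMIT:P3(v=55,ok=T)] out:P2(v=0); in:-
Emitted by tick 6: ['P1', 'P2']

Answer: 2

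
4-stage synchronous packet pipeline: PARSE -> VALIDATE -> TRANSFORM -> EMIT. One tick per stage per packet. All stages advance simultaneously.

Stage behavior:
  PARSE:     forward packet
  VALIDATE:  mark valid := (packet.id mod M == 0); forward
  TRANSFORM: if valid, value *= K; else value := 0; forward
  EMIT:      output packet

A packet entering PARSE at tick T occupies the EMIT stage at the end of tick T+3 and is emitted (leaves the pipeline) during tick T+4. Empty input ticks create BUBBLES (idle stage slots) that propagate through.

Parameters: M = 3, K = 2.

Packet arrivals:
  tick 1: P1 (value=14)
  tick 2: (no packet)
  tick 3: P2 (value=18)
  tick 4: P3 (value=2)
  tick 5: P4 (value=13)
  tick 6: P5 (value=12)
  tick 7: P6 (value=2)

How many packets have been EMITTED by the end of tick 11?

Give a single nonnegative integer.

Answer: 6

Derivation:
Tick 1: [PARSE:P1(v=14,ok=F), VALIDATE:-, TRANSFORM:-, EMIT:-] out:-; in:P1
Tick 2: [PARSE:-, VALIDATE:P1(v=14,ok=F), TRANSFORM:-, EMIT:-] out:-; in:-
Tick 3: [PARSE:P2(v=18,ok=F), VALIDATE:-, TRANSFORM:P1(v=0,ok=F), EMIT:-] out:-; in:P2
Tick 4: [PARSE:P3(v=2,ok=F), VALIDATE:P2(v=18,ok=F), TRANSFORM:-, EMIT:P1(v=0,ok=F)] out:-; in:P3
Tick 5: [PARSE:P4(v=13,ok=F), VALIDATE:P3(v=2,ok=T), TRANSFORM:P2(v=0,ok=F), EMIT:-] out:P1(v=0); in:P4
Tick 6: [PARSE:P5(v=12,ok=F), VALIDATE:P4(v=13,ok=F), TRANSFORM:P3(v=4,ok=T), EMIT:P2(v=0,ok=F)] out:-; in:P5
Tick 7: [PARSE:P6(v=2,ok=F), VALIDATE:P5(v=12,ok=F), TRANSFORM:P4(v=0,ok=F), EMIT:P3(v=4,ok=T)] out:P2(v=0); in:P6
Tick 8: [PARSE:-, VALIDATE:P6(v=2,ok=T), TRANSFORM:P5(v=0,ok=F), EMIT:P4(v=0,ok=F)] out:P3(v=4); in:-
Tick 9: [PARSE:-, VALIDATE:-, TRANSFORM:P6(v=4,ok=T), EMIT:P5(v=0,ok=F)] out:P4(v=0); in:-
Tick 10: [PARSE:-, VALIDATE:-, TRANSFORM:-, EMIT:P6(v=4,ok=T)] out:P5(v=0); in:-
Tick 11: [PARSE:-, VALIDATE:-, TRANSFORM:-, EMIT:-] out:P6(v=4); in:-
Emitted by tick 11: ['P1', 'P2', 'P3', 'P4', 'P5', 'P6']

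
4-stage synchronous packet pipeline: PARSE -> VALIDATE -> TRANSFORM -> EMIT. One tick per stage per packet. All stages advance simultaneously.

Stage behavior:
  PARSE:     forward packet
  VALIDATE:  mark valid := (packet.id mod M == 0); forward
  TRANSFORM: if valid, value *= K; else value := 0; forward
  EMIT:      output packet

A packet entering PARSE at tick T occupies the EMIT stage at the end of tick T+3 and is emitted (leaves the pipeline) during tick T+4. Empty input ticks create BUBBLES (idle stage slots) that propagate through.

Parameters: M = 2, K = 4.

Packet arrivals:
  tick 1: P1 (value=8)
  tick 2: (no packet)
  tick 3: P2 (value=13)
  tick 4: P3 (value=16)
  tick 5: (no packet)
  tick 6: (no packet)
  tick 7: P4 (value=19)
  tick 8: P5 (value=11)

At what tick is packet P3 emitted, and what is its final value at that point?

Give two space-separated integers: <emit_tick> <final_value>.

Answer: 8 0

Derivation:
Tick 1: [PARSE:P1(v=8,ok=F), VALIDATE:-, TRANSFORM:-, EMIT:-] out:-; in:P1
Tick 2: [PARSE:-, VALIDATE:P1(v=8,ok=F), TRANSFORM:-, EMIT:-] out:-; in:-
Tick 3: [PARSE:P2(v=13,ok=F), VALIDATE:-, TRANSFORM:P1(v=0,ok=F), EMIT:-] out:-; in:P2
Tick 4: [PARSE:P3(v=16,ok=F), VALIDATE:P2(v=13,ok=T), TRANSFORM:-, EMIT:P1(v=0,ok=F)] out:-; in:P3
Tick 5: [PARSE:-, VALIDATE:P3(v=16,ok=F), TRANSFORM:P2(v=52,ok=T), EMIT:-] out:P1(v=0); in:-
Tick 6: [PARSE:-, VALIDATE:-, TRANSFORM:P3(v=0,ok=F), EMIT:P2(v=52,ok=T)] out:-; in:-
Tick 7: [PARSE:P4(v=19,ok=F), VALIDATE:-, TRANSFORM:-, EMIT:P3(v=0,ok=F)] out:P2(v=52); in:P4
Tick 8: [PARSE:P5(v=11,ok=F), VALIDATE:P4(v=19,ok=T), TRANSFORM:-, EMIT:-] out:P3(v=0); in:P5
Tick 9: [PARSE:-, VALIDATE:P5(v=11,ok=F), TRANSFORM:P4(v=76,ok=T), EMIT:-] out:-; in:-
Tick 10: [PARSE:-, VALIDATE:-, TRANSFORM:P5(v=0,ok=F), EMIT:P4(v=76,ok=T)] out:-; in:-
Tick 11: [PARSE:-, VALIDATE:-, TRANSFORM:-, EMIT:P5(v=0,ok=F)] out:P4(v=76); in:-
Tick 12: [PARSE:-, VALIDATE:-, TRANSFORM:-, EMIT:-] out:P5(v=0); in:-
P3: arrives tick 4, valid=False (id=3, id%2=1), emit tick 8, final value 0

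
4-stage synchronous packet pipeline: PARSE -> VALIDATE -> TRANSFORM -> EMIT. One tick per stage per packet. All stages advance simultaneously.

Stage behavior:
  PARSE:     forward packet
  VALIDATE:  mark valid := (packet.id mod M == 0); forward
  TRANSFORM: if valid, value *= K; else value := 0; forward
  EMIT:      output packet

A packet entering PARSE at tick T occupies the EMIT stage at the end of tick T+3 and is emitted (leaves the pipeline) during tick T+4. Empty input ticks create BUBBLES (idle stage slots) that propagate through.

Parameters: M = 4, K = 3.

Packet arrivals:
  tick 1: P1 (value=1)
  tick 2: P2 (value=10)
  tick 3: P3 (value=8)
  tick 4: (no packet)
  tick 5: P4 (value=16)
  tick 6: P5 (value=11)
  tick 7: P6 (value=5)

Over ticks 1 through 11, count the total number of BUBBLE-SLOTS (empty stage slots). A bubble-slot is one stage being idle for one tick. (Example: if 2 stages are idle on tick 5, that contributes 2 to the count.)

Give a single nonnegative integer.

Answer: 20

Derivation:
Tick 1: [PARSE:P1(v=1,ok=F), VALIDATE:-, TRANSFORM:-, EMIT:-] out:-; bubbles=3
Tick 2: [PARSE:P2(v=10,ok=F), VALIDATE:P1(v=1,ok=F), TRANSFORM:-, EMIT:-] out:-; bubbles=2
Tick 3: [PARSE:P3(v=8,ok=F), VALIDATE:P2(v=10,ok=F), TRANSFORM:P1(v=0,ok=F), EMIT:-] out:-; bubbles=1
Tick 4: [PARSE:-, VALIDATE:P3(v=8,ok=F), TRANSFORM:P2(v=0,ok=F), EMIT:P1(v=0,ok=F)] out:-; bubbles=1
Tick 5: [PARSE:P4(v=16,ok=F), VALIDATE:-, TRANSFORM:P3(v=0,ok=F), EMIT:P2(v=0,ok=F)] out:P1(v=0); bubbles=1
Tick 6: [PARSE:P5(v=11,ok=F), VALIDATE:P4(v=16,ok=T), TRANSFORM:-, EMIT:P3(v=0,ok=F)] out:P2(v=0); bubbles=1
Tick 7: [PARSE:P6(v=5,ok=F), VALIDATE:P5(v=11,ok=F), TRANSFORM:P4(v=48,ok=T), EMIT:-] out:P3(v=0); bubbles=1
Tick 8: [PARSE:-, VALIDATE:P6(v=5,ok=F), TRANSFORM:P5(v=0,ok=F), EMIT:P4(v=48,ok=T)] out:-; bubbles=1
Tick 9: [PARSE:-, VALIDATE:-, TRANSFORM:P6(v=0,ok=F), EMIT:P5(v=0,ok=F)] out:P4(v=48); bubbles=2
Tick 10: [PARSE:-, VALIDATE:-, TRANSFORM:-, EMIT:P6(v=0,ok=F)] out:P5(v=0); bubbles=3
Tick 11: [PARSE:-, VALIDATE:-, TRANSFORM:-, EMIT:-] out:P6(v=0); bubbles=4
Total bubble-slots: 20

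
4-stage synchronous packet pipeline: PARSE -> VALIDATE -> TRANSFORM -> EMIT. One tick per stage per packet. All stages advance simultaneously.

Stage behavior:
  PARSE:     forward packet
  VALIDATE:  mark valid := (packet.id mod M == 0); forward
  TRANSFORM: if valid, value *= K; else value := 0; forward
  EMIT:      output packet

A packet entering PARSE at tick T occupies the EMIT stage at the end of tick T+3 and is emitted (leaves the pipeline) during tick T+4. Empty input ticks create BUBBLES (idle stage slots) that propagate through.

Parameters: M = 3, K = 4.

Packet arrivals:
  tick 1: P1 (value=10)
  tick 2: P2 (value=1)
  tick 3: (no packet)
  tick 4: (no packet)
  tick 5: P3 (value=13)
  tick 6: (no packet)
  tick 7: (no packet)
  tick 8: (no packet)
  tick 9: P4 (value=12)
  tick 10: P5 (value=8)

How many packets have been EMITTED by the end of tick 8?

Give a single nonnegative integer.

Answer: 2

Derivation:
Tick 1: [PARSE:P1(v=10,ok=F), VALIDATE:-, TRANSFORM:-, EMIT:-] out:-; in:P1
Tick 2: [PARSE:P2(v=1,ok=F), VALIDATE:P1(v=10,ok=F), TRANSFORM:-, EMIT:-] out:-; in:P2
Tick 3: [PARSE:-, VALIDATE:P2(v=1,ok=F), TRANSFORM:P1(v=0,ok=F), EMIT:-] out:-; in:-
Tick 4: [PARSE:-, VALIDATE:-, TRANSFORM:P2(v=0,ok=F), EMIT:P1(v=0,ok=F)] out:-; in:-
Tick 5: [PARSE:P3(v=13,ok=F), VALIDATE:-, TRANSFORM:-, EMIT:P2(v=0,ok=F)] out:P1(v=0); in:P3
Tick 6: [PARSE:-, VALIDATE:P3(v=13,ok=T), TRANSFORM:-, EMIT:-] out:P2(v=0); in:-
Tick 7: [PARSE:-, VALIDATE:-, TRANSFORM:P3(v=52,ok=T), EMIT:-] out:-; in:-
Tick 8: [PARSE:-, VALIDATE:-, TRANSFORM:-, EMIT:P3(v=52,ok=T)] out:-; in:-
Emitted by tick 8: ['P1', 'P2']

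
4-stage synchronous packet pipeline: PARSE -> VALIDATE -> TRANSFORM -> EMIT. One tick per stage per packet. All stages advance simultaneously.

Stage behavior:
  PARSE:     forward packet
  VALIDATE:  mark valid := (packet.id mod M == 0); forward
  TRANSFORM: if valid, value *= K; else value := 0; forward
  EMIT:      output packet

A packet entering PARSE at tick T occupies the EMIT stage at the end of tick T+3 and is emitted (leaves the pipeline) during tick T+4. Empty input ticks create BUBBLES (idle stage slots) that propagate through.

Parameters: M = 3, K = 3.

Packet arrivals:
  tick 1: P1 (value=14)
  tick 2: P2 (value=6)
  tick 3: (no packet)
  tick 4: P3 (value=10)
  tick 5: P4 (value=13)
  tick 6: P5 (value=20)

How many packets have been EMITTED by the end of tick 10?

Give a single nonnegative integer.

Answer: 5

Derivation:
Tick 1: [PARSE:P1(v=14,ok=F), VALIDATE:-, TRANSFORM:-, EMIT:-] out:-; in:P1
Tick 2: [PARSE:P2(v=6,ok=F), VALIDATE:P1(v=14,ok=F), TRANSFORM:-, EMIT:-] out:-; in:P2
Tick 3: [PARSE:-, VALIDATE:P2(v=6,ok=F), TRANSFORM:P1(v=0,ok=F), EMIT:-] out:-; in:-
Tick 4: [PARSE:P3(v=10,ok=F), VALIDATE:-, TRANSFORM:P2(v=0,ok=F), EMIT:P1(v=0,ok=F)] out:-; in:P3
Tick 5: [PARSE:P4(v=13,ok=F), VALIDATE:P3(v=10,ok=T), TRANSFORM:-, EMIT:P2(v=0,ok=F)] out:P1(v=0); in:P4
Tick 6: [PARSE:P5(v=20,ok=F), VALIDATE:P4(v=13,ok=F), TRANSFORM:P3(v=30,ok=T), EMIT:-] out:P2(v=0); in:P5
Tick 7: [PARSE:-, VALIDATE:P5(v=20,ok=F), TRANSFORM:P4(v=0,ok=F), EMIT:P3(v=30,ok=T)] out:-; in:-
Tick 8: [PARSE:-, VALIDATE:-, TRANSFORM:P5(v=0,ok=F), EMIT:P4(v=0,ok=F)] out:P3(v=30); in:-
Tick 9: [PARSE:-, VALIDATE:-, TRANSFORM:-, EMIT:P5(v=0,ok=F)] out:P4(v=0); in:-
Tick 10: [PARSE:-, VALIDATE:-, TRANSFORM:-, EMIT:-] out:P5(v=0); in:-
Emitted by tick 10: ['P1', 'P2', 'P3', 'P4', 'P5']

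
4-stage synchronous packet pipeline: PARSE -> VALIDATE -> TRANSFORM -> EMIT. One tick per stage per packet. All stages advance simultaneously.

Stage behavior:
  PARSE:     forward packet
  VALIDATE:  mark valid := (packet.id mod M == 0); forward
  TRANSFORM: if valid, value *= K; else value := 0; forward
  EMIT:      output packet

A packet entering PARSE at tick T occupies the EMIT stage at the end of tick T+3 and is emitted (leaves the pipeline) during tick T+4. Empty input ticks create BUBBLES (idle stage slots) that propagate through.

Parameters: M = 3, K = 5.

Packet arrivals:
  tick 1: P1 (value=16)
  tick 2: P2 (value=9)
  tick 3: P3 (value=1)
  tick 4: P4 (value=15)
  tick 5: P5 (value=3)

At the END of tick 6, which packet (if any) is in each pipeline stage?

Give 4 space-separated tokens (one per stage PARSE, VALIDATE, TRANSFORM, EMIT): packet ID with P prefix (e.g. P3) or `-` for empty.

Answer: - P5 P4 P3

Derivation:
Tick 1: [PARSE:P1(v=16,ok=F), VALIDATE:-, TRANSFORM:-, EMIT:-] out:-; in:P1
Tick 2: [PARSE:P2(v=9,ok=F), VALIDATE:P1(v=16,ok=F), TRANSFORM:-, EMIT:-] out:-; in:P2
Tick 3: [PARSE:P3(v=1,ok=F), VALIDATE:P2(v=9,ok=F), TRANSFORM:P1(v=0,ok=F), EMIT:-] out:-; in:P3
Tick 4: [PARSE:P4(v=15,ok=F), VALIDATE:P3(v=1,ok=T), TRANSFORM:P2(v=0,ok=F), EMIT:P1(v=0,ok=F)] out:-; in:P4
Tick 5: [PARSE:P5(v=3,ok=F), VALIDATE:P4(v=15,ok=F), TRANSFORM:P3(v=5,ok=T), EMIT:P2(v=0,ok=F)] out:P1(v=0); in:P5
Tick 6: [PARSE:-, VALIDATE:P5(v=3,ok=F), TRANSFORM:P4(v=0,ok=F), EMIT:P3(v=5,ok=T)] out:P2(v=0); in:-
At end of tick 6: ['-', 'P5', 'P4', 'P3']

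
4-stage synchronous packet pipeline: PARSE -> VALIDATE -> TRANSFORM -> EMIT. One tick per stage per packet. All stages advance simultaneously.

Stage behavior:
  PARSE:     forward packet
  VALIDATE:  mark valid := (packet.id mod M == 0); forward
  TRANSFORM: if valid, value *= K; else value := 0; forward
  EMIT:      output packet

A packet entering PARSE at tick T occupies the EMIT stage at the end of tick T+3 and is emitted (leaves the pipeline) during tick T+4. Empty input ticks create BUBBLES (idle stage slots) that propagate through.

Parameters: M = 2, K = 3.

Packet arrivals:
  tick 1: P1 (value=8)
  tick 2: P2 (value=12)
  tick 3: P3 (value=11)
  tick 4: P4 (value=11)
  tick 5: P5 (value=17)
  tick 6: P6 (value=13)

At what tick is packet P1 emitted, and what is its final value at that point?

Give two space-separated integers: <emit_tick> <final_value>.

Answer: 5 0

Derivation:
Tick 1: [PARSE:P1(v=8,ok=F), VALIDATE:-, TRANSFORM:-, EMIT:-] out:-; in:P1
Tick 2: [PARSE:P2(v=12,ok=F), VALIDATE:P1(v=8,ok=F), TRANSFORM:-, EMIT:-] out:-; in:P2
Tick 3: [PARSE:P3(v=11,ok=F), VALIDATE:P2(v=12,ok=T), TRANSFORM:P1(v=0,ok=F), EMIT:-] out:-; in:P3
Tick 4: [PARSE:P4(v=11,ok=F), VALIDATE:P3(v=11,ok=F), TRANSFORM:P2(v=36,ok=T), EMIT:P1(v=0,ok=F)] out:-; in:P4
Tick 5: [PARSE:P5(v=17,ok=F), VALIDATE:P4(v=11,ok=T), TRANSFORM:P3(v=0,ok=F), EMIT:P2(v=36,ok=T)] out:P1(v=0); in:P5
Tick 6: [PARSE:P6(v=13,ok=F), VALIDATE:P5(v=17,ok=F), TRANSFORM:P4(v=33,ok=T), EMIT:P3(v=0,ok=F)] out:P2(v=36); in:P6
Tick 7: [PARSE:-, VALIDATE:P6(v=13,ok=T), TRANSFORM:P5(v=0,ok=F), EMIT:P4(v=33,ok=T)] out:P3(v=0); in:-
Tick 8: [PARSE:-, VALIDATE:-, TRANSFORM:P6(v=39,ok=T), EMIT:P5(v=0,ok=F)] out:P4(v=33); in:-
Tick 9: [PARSE:-, VALIDATE:-, TRANSFORM:-, EMIT:P6(v=39,ok=T)] out:P5(v=0); in:-
Tick 10: [PARSE:-, VALIDATE:-, TRANSFORM:-, EMIT:-] out:P6(v=39); in:-
P1: arrives tick 1, valid=False (id=1, id%2=1), emit tick 5, final value 0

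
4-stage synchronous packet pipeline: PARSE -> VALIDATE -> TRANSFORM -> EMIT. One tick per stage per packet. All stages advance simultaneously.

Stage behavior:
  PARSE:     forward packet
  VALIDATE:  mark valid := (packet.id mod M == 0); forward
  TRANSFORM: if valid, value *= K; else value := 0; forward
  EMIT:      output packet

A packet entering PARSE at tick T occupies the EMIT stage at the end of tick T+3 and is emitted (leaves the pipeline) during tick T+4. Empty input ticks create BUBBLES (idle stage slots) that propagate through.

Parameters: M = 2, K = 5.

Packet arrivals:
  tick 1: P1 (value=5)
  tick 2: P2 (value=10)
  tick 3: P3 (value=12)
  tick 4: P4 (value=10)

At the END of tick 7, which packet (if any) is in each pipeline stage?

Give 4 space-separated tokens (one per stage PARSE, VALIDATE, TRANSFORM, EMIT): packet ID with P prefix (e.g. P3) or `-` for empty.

Answer: - - - P4

Derivation:
Tick 1: [PARSE:P1(v=5,ok=F), VALIDATE:-, TRANSFORM:-, EMIT:-] out:-; in:P1
Tick 2: [PARSE:P2(v=10,ok=F), VALIDATE:P1(v=5,ok=F), TRANSFORM:-, EMIT:-] out:-; in:P2
Tick 3: [PARSE:P3(v=12,ok=F), VALIDATE:P2(v=10,ok=T), TRANSFORM:P1(v=0,ok=F), EMIT:-] out:-; in:P3
Tick 4: [PARSE:P4(v=10,ok=F), VALIDATE:P3(v=12,ok=F), TRANSFORM:P2(v=50,ok=T), EMIT:P1(v=0,ok=F)] out:-; in:P4
Tick 5: [PARSE:-, VALIDATE:P4(v=10,ok=T), TRANSFORM:P3(v=0,ok=F), EMIT:P2(v=50,ok=T)] out:P1(v=0); in:-
Tick 6: [PARSE:-, VALIDATE:-, TRANSFORM:P4(v=50,ok=T), EMIT:P3(v=0,ok=F)] out:P2(v=50); in:-
Tick 7: [PARSE:-, VALIDATE:-, TRANSFORM:-, EMIT:P4(v=50,ok=T)] out:P3(v=0); in:-
At end of tick 7: ['-', '-', '-', 'P4']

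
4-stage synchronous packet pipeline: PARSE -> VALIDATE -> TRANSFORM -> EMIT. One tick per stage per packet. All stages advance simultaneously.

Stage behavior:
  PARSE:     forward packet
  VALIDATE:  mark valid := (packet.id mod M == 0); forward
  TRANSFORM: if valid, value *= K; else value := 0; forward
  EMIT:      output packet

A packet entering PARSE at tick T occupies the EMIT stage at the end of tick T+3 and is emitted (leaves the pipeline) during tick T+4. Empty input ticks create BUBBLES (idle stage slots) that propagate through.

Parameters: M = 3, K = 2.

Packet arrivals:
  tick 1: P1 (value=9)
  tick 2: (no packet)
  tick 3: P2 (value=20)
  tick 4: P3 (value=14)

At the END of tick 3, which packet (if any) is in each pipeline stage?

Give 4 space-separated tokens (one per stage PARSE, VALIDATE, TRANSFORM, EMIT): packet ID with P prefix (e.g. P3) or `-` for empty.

Answer: P2 - P1 -

Derivation:
Tick 1: [PARSE:P1(v=9,ok=F), VALIDATE:-, TRANSFORM:-, EMIT:-] out:-; in:P1
Tick 2: [PARSE:-, VALIDATE:P1(v=9,ok=F), TRANSFORM:-, EMIT:-] out:-; in:-
Tick 3: [PARSE:P2(v=20,ok=F), VALIDATE:-, TRANSFORM:P1(v=0,ok=F), EMIT:-] out:-; in:P2
At end of tick 3: ['P2', '-', 'P1', '-']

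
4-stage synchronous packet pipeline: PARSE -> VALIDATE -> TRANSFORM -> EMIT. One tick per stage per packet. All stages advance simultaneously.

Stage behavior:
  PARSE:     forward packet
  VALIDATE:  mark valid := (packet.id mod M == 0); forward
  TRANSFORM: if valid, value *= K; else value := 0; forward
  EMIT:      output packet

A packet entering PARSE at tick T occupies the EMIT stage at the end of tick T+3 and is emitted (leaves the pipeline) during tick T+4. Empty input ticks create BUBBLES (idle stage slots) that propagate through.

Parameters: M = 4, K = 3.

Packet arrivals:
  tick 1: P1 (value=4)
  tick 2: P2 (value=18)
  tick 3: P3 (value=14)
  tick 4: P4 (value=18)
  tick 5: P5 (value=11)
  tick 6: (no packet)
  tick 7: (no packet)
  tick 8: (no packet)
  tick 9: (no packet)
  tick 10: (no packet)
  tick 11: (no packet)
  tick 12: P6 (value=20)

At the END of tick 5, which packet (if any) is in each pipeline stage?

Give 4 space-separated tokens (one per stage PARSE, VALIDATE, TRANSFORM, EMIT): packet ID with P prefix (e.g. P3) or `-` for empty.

Tick 1: [PARSE:P1(v=4,ok=F), VALIDATE:-, TRANSFORM:-, EMIT:-] out:-; in:P1
Tick 2: [PARSE:P2(v=18,ok=F), VALIDATE:P1(v=4,ok=F), TRANSFORM:-, EMIT:-] out:-; in:P2
Tick 3: [PARSE:P3(v=14,ok=F), VALIDATE:P2(v=18,ok=F), TRANSFORM:P1(v=0,ok=F), EMIT:-] out:-; in:P3
Tick 4: [PARSE:P4(v=18,ok=F), VALIDATE:P3(v=14,ok=F), TRANSFORM:P2(v=0,ok=F), EMIT:P1(v=0,ok=F)] out:-; in:P4
Tick 5: [PARSE:P5(v=11,ok=F), VALIDATE:P4(v=18,ok=T), TRANSFORM:P3(v=0,ok=F), EMIT:P2(v=0,ok=F)] out:P1(v=0); in:P5
At end of tick 5: ['P5', 'P4', 'P3', 'P2']

Answer: P5 P4 P3 P2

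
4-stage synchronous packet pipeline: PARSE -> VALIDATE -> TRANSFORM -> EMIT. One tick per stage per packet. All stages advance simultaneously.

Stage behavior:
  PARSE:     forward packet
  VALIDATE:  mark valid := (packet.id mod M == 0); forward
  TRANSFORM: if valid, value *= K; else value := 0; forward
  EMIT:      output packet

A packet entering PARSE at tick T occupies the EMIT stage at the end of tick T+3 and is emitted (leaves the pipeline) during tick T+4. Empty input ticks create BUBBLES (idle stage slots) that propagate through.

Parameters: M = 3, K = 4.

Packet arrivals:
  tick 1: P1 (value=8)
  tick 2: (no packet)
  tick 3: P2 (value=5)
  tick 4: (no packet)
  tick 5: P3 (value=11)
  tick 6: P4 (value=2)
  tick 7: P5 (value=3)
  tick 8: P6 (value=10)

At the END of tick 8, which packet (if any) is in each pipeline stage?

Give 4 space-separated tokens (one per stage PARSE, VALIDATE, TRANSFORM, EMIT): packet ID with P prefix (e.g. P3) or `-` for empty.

Tick 1: [PARSE:P1(v=8,ok=F), VALIDATE:-, TRANSFORM:-, EMIT:-] out:-; in:P1
Tick 2: [PARSE:-, VALIDATE:P1(v=8,ok=F), TRANSFORM:-, EMIT:-] out:-; in:-
Tick 3: [PARSE:P2(v=5,ok=F), VALIDATE:-, TRANSFORM:P1(v=0,ok=F), EMIT:-] out:-; in:P2
Tick 4: [PARSE:-, VALIDATE:P2(v=5,ok=F), TRANSFORM:-, EMIT:P1(v=0,ok=F)] out:-; in:-
Tick 5: [PARSE:P3(v=11,ok=F), VALIDATE:-, TRANSFORM:P2(v=0,ok=F), EMIT:-] out:P1(v=0); in:P3
Tick 6: [PARSE:P4(v=2,ok=F), VALIDATE:P3(v=11,ok=T), TRANSFORM:-, EMIT:P2(v=0,ok=F)] out:-; in:P4
Tick 7: [PARSE:P5(v=3,ok=F), VALIDATE:P4(v=2,ok=F), TRANSFORM:P3(v=44,ok=T), EMIT:-] out:P2(v=0); in:P5
Tick 8: [PARSE:P6(v=10,ok=F), VALIDATE:P5(v=3,ok=F), TRANSFORM:P4(v=0,ok=F), EMIT:P3(v=44,ok=T)] out:-; in:P6
At end of tick 8: ['P6', 'P5', 'P4', 'P3']

Answer: P6 P5 P4 P3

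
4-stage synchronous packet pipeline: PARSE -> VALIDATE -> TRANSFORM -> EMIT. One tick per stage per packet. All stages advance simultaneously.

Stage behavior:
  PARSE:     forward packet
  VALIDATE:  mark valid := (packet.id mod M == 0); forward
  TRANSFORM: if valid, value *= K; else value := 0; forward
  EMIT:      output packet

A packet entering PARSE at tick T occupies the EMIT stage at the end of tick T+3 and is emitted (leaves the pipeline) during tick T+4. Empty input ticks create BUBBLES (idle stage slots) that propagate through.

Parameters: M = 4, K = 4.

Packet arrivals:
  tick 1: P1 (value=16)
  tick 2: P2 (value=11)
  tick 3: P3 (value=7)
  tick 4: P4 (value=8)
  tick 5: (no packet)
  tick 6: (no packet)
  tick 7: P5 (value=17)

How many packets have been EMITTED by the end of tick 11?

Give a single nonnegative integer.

Tick 1: [PARSE:P1(v=16,ok=F), VALIDATE:-, TRANSFORM:-, EMIT:-] out:-; in:P1
Tick 2: [PARSE:P2(v=11,ok=F), VALIDATE:P1(v=16,ok=F), TRANSFORM:-, EMIT:-] out:-; in:P2
Tick 3: [PARSE:P3(v=7,ok=F), VALIDATE:P2(v=11,ok=F), TRANSFORM:P1(v=0,ok=F), EMIT:-] out:-; in:P3
Tick 4: [PARSE:P4(v=8,ok=F), VALIDATE:P3(v=7,ok=F), TRANSFORM:P2(v=0,ok=F), EMIT:P1(v=0,ok=F)] out:-; in:P4
Tick 5: [PARSE:-, VALIDATE:P4(v=8,ok=T), TRANSFORM:P3(v=0,ok=F), EMIT:P2(v=0,ok=F)] out:P1(v=0); in:-
Tick 6: [PARSE:-, VALIDATE:-, TRANSFORM:P4(v=32,ok=T), EMIT:P3(v=0,ok=F)] out:P2(v=0); in:-
Tick 7: [PARSE:P5(v=17,ok=F), VALIDATE:-, TRANSFORM:-, EMIT:P4(v=32,ok=T)] out:P3(v=0); in:P5
Tick 8: [PARSE:-, VALIDATE:P5(v=17,ok=F), TRANSFORM:-, EMIT:-] out:P4(v=32); in:-
Tick 9: [PARSE:-, VALIDATE:-, TRANSFORM:P5(v=0,ok=F), EMIT:-] out:-; in:-
Tick 10: [PARSE:-, VALIDATE:-, TRANSFORM:-, EMIT:P5(v=0,ok=F)] out:-; in:-
Tick 11: [PARSE:-, VALIDATE:-, TRANSFORM:-, EMIT:-] out:P5(v=0); in:-
Emitted by tick 11: ['P1', 'P2', 'P3', 'P4', 'P5']

Answer: 5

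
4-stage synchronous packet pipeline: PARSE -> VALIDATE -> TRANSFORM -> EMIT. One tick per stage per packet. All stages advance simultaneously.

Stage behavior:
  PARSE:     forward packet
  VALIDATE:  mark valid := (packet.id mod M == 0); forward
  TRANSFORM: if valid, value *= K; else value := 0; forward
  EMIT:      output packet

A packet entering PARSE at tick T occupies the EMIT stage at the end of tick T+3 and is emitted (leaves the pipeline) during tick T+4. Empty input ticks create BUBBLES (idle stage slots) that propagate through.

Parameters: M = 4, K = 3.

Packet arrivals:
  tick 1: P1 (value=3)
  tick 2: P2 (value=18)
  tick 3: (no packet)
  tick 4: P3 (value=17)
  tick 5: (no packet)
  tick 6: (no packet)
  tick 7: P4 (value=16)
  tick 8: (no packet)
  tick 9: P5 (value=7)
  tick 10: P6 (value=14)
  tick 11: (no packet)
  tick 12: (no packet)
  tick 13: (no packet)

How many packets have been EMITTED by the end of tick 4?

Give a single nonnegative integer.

Answer: 0

Derivation:
Tick 1: [PARSE:P1(v=3,ok=F), VALIDATE:-, TRANSFORM:-, EMIT:-] out:-; in:P1
Tick 2: [PARSE:P2(v=18,ok=F), VALIDATE:P1(v=3,ok=F), TRANSFORM:-, EMIT:-] out:-; in:P2
Tick 3: [PARSE:-, VALIDATE:P2(v=18,ok=F), TRANSFORM:P1(v=0,ok=F), EMIT:-] out:-; in:-
Tick 4: [PARSE:P3(v=17,ok=F), VALIDATE:-, TRANSFORM:P2(v=0,ok=F), EMIT:P1(v=0,ok=F)] out:-; in:P3
Emitted by tick 4: []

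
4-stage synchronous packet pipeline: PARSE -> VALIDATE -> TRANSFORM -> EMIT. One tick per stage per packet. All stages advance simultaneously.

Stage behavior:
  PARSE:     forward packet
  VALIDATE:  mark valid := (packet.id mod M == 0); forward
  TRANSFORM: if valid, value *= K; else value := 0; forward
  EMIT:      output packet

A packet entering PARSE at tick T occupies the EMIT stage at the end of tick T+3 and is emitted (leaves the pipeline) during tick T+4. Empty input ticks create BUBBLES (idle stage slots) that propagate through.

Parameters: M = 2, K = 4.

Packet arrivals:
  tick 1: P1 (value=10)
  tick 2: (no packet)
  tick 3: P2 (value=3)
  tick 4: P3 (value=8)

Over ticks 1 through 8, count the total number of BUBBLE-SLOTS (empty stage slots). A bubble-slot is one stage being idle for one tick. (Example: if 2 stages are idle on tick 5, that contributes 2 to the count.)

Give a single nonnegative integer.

Tick 1: [PARSE:P1(v=10,ok=F), VALIDATE:-, TRANSFORM:-, EMIT:-] out:-; bubbles=3
Tick 2: [PARSE:-, VALIDATE:P1(v=10,ok=F), TRANSFORM:-, EMIT:-] out:-; bubbles=3
Tick 3: [PARSE:P2(v=3,ok=F), VALIDATE:-, TRANSFORM:P1(v=0,ok=F), EMIT:-] out:-; bubbles=2
Tick 4: [PARSE:P3(v=8,ok=F), VALIDATE:P2(v=3,ok=T), TRANSFORM:-, EMIT:P1(v=0,ok=F)] out:-; bubbles=1
Tick 5: [PARSE:-, VALIDATE:P3(v=8,ok=F), TRANSFORM:P2(v=12,ok=T), EMIT:-] out:P1(v=0); bubbles=2
Tick 6: [PARSE:-, VALIDATE:-, TRANSFORM:P3(v=0,ok=F), EMIT:P2(v=12,ok=T)] out:-; bubbles=2
Tick 7: [PARSE:-, VALIDATE:-, TRANSFORM:-, EMIT:P3(v=0,ok=F)] out:P2(v=12); bubbles=3
Tick 8: [PARSE:-, VALIDATE:-, TRANSFORM:-, EMIT:-] out:P3(v=0); bubbles=4
Total bubble-slots: 20

Answer: 20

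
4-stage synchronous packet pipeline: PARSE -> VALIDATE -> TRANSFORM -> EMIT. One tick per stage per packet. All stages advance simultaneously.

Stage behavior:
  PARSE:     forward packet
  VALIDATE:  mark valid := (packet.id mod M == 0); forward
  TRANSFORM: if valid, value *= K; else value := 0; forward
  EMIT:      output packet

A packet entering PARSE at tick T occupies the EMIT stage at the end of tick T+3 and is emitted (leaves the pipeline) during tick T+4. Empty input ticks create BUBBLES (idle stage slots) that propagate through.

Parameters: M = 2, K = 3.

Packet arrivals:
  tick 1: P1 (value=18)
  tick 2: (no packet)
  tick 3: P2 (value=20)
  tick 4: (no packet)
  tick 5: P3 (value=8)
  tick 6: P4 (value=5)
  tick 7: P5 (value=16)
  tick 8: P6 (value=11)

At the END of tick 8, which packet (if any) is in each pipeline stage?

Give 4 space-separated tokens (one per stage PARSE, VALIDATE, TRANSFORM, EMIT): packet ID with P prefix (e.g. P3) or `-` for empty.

Tick 1: [PARSE:P1(v=18,ok=F), VALIDATE:-, TRANSFORM:-, EMIT:-] out:-; in:P1
Tick 2: [PARSE:-, VALIDATE:P1(v=18,ok=F), TRANSFORM:-, EMIT:-] out:-; in:-
Tick 3: [PARSE:P2(v=20,ok=F), VALIDATE:-, TRANSFORM:P1(v=0,ok=F), EMIT:-] out:-; in:P2
Tick 4: [PARSE:-, VALIDATE:P2(v=20,ok=T), TRANSFORM:-, EMIT:P1(v=0,ok=F)] out:-; in:-
Tick 5: [PARSE:P3(v=8,ok=F), VALIDATE:-, TRANSFORM:P2(v=60,ok=T), EMIT:-] out:P1(v=0); in:P3
Tick 6: [PARSE:P4(v=5,ok=F), VALIDATE:P3(v=8,ok=F), TRANSFORM:-, EMIT:P2(v=60,ok=T)] out:-; in:P4
Tick 7: [PARSE:P5(v=16,ok=F), VALIDATE:P4(v=5,ok=T), TRANSFORM:P3(v=0,ok=F), EMIT:-] out:P2(v=60); in:P5
Tick 8: [PARSE:P6(v=11,ok=F), VALIDATE:P5(v=16,ok=F), TRANSFORM:P4(v=15,ok=T), EMIT:P3(v=0,ok=F)] out:-; in:P6
At end of tick 8: ['P6', 'P5', 'P4', 'P3']

Answer: P6 P5 P4 P3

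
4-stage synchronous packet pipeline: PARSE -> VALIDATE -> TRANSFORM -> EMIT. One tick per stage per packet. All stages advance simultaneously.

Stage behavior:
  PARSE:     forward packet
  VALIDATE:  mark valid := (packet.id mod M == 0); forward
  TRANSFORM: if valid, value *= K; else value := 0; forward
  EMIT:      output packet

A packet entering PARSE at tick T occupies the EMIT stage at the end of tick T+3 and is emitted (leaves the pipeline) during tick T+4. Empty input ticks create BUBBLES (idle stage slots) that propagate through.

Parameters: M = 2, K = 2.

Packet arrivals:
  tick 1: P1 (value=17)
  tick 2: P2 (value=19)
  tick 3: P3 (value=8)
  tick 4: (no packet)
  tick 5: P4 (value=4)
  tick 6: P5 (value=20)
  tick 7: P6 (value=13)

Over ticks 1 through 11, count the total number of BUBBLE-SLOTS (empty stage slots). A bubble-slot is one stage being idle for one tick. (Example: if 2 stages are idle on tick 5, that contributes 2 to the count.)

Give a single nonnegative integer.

Tick 1: [PARSE:P1(v=17,ok=F), VALIDATE:-, TRANSFORM:-, EMIT:-] out:-; bubbles=3
Tick 2: [PARSE:P2(v=19,ok=F), VALIDATE:P1(v=17,ok=F), TRANSFORM:-, EMIT:-] out:-; bubbles=2
Tick 3: [PARSE:P3(v=8,ok=F), VALIDATE:P2(v=19,ok=T), TRANSFORM:P1(v=0,ok=F), EMIT:-] out:-; bubbles=1
Tick 4: [PARSE:-, VALIDATE:P3(v=8,ok=F), TRANSFORM:P2(v=38,ok=T), EMIT:P1(v=0,ok=F)] out:-; bubbles=1
Tick 5: [PARSE:P4(v=4,ok=F), VALIDATE:-, TRANSFORM:P3(v=0,ok=F), EMIT:P2(v=38,ok=T)] out:P1(v=0); bubbles=1
Tick 6: [PARSE:P5(v=20,ok=F), VALIDATE:P4(v=4,ok=T), TRANSFORM:-, EMIT:P3(v=0,ok=F)] out:P2(v=38); bubbles=1
Tick 7: [PARSE:P6(v=13,ok=F), VALIDATE:P5(v=20,ok=F), TRANSFORM:P4(v=8,ok=T), EMIT:-] out:P3(v=0); bubbles=1
Tick 8: [PARSE:-, VALIDATE:P6(v=13,ok=T), TRANSFORM:P5(v=0,ok=F), EMIT:P4(v=8,ok=T)] out:-; bubbles=1
Tick 9: [PARSE:-, VALIDATE:-, TRANSFORM:P6(v=26,ok=T), EMIT:P5(v=0,ok=F)] out:P4(v=8); bubbles=2
Tick 10: [PARSE:-, VALIDATE:-, TRANSFORM:-, EMIT:P6(v=26,ok=T)] out:P5(v=0); bubbles=3
Tick 11: [PARSE:-, VALIDATE:-, TRANSFORM:-, EMIT:-] out:P6(v=26); bubbles=4
Total bubble-slots: 20

Answer: 20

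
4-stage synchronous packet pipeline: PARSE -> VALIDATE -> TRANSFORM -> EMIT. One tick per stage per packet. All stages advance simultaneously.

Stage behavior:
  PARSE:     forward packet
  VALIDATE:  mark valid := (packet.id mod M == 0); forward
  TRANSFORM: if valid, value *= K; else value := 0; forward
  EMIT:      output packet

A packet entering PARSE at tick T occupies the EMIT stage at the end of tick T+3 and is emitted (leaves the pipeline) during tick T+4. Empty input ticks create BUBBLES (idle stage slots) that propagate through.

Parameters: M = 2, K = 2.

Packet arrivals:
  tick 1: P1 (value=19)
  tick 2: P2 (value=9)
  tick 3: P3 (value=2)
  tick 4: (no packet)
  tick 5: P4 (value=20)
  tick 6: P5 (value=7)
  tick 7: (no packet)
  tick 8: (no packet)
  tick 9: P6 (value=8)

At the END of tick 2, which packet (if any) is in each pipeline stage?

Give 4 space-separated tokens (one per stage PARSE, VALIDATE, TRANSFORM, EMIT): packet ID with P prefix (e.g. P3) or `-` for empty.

Answer: P2 P1 - -

Derivation:
Tick 1: [PARSE:P1(v=19,ok=F), VALIDATE:-, TRANSFORM:-, EMIT:-] out:-; in:P1
Tick 2: [PARSE:P2(v=9,ok=F), VALIDATE:P1(v=19,ok=F), TRANSFORM:-, EMIT:-] out:-; in:P2
At end of tick 2: ['P2', 'P1', '-', '-']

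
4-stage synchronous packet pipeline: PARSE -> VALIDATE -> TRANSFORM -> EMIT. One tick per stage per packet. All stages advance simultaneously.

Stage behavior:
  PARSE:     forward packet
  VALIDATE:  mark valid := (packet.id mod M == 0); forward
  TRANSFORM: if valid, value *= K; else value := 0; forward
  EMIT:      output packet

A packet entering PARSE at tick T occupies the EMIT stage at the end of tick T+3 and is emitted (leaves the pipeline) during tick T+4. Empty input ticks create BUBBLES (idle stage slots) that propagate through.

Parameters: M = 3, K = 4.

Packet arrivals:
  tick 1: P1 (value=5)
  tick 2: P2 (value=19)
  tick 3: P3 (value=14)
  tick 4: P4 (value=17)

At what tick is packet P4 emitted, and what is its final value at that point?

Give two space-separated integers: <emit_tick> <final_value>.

Tick 1: [PARSE:P1(v=5,ok=F), VALIDATE:-, TRANSFORM:-, EMIT:-] out:-; in:P1
Tick 2: [PARSE:P2(v=19,ok=F), VALIDATE:P1(v=5,ok=F), TRANSFORM:-, EMIT:-] out:-; in:P2
Tick 3: [PARSE:P3(v=14,ok=F), VALIDATE:P2(v=19,ok=F), TRANSFORM:P1(v=0,ok=F), EMIT:-] out:-; in:P3
Tick 4: [PARSE:P4(v=17,ok=F), VALIDATE:P3(v=14,ok=T), TRANSFORM:P2(v=0,ok=F), EMIT:P1(v=0,ok=F)] out:-; in:P4
Tick 5: [PARSE:-, VALIDATE:P4(v=17,ok=F), TRANSFORM:P3(v=56,ok=T), EMIT:P2(v=0,ok=F)] out:P1(v=0); in:-
Tick 6: [PARSE:-, VALIDATE:-, TRANSFORM:P4(v=0,ok=F), EMIT:P3(v=56,ok=T)] out:P2(v=0); in:-
Tick 7: [PARSE:-, VALIDATE:-, TRANSFORM:-, EMIT:P4(v=0,ok=F)] out:P3(v=56); in:-
Tick 8: [PARSE:-, VALIDATE:-, TRANSFORM:-, EMIT:-] out:P4(v=0); in:-
P4: arrives tick 4, valid=False (id=4, id%3=1), emit tick 8, final value 0

Answer: 8 0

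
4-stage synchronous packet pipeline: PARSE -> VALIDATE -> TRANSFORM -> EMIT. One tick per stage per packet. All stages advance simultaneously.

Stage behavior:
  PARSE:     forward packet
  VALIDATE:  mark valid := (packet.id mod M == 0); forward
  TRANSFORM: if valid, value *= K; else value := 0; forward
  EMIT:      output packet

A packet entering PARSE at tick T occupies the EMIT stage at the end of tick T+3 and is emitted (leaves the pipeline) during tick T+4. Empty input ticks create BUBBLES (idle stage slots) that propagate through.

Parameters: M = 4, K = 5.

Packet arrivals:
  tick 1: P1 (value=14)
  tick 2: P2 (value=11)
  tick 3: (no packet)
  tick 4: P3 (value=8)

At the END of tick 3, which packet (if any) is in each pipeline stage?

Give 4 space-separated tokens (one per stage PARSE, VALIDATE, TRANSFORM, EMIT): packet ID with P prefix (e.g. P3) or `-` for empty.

Tick 1: [PARSE:P1(v=14,ok=F), VALIDATE:-, TRANSFORM:-, EMIT:-] out:-; in:P1
Tick 2: [PARSE:P2(v=11,ok=F), VALIDATE:P1(v=14,ok=F), TRANSFORM:-, EMIT:-] out:-; in:P2
Tick 3: [PARSE:-, VALIDATE:P2(v=11,ok=F), TRANSFORM:P1(v=0,ok=F), EMIT:-] out:-; in:-
At end of tick 3: ['-', 'P2', 'P1', '-']

Answer: - P2 P1 -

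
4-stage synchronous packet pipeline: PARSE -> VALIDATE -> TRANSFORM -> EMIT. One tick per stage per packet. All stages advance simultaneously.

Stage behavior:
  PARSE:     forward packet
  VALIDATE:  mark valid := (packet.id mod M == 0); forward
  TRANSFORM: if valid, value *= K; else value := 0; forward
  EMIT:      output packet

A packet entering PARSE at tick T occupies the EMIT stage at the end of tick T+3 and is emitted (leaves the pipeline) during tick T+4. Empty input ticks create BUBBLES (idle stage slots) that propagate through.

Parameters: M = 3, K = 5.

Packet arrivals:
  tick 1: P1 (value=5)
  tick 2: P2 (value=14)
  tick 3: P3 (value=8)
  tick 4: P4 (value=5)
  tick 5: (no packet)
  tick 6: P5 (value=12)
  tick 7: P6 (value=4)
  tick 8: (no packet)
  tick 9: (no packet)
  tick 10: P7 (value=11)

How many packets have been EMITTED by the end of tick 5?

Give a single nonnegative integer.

Tick 1: [PARSE:P1(v=5,ok=F), VALIDATE:-, TRANSFORM:-, EMIT:-] out:-; in:P1
Tick 2: [PARSE:P2(v=14,ok=F), VALIDATE:P1(v=5,ok=F), TRANSFORM:-, EMIT:-] out:-; in:P2
Tick 3: [PARSE:P3(v=8,ok=F), VALIDATE:P2(v=14,ok=F), TRANSFORM:P1(v=0,ok=F), EMIT:-] out:-; in:P3
Tick 4: [PARSE:P4(v=5,ok=F), VALIDATE:P3(v=8,ok=T), TRANSFORM:P2(v=0,ok=F), EMIT:P1(v=0,ok=F)] out:-; in:P4
Tick 5: [PARSE:-, VALIDATE:P4(v=5,ok=F), TRANSFORM:P3(v=40,ok=T), EMIT:P2(v=0,ok=F)] out:P1(v=0); in:-
Emitted by tick 5: ['P1']

Answer: 1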